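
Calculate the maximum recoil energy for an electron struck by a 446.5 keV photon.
283.9920 keV

Maximum energy transfer occurs at θ = 180° (backscattering).

Initial photon: E₀ = 446.5 keV → λ₀ = 2.7768 pm

Maximum Compton shift (at 180°):
Δλ_max = 2λ_C = 2 × 2.4263 = 4.8526 pm

Final wavelength:
λ' = 2.7768 + 4.8526 = 7.6294 pm

Minimum photon energy (maximum energy to electron):
E'_min = hc/λ' = 162.5080 keV

Maximum electron kinetic energy:
K_max = E₀ - E'_min = 446.5000 - 162.5080 = 283.9920 keV

(Intermediate values are shown rounded; full precision is carried through to the final answer.)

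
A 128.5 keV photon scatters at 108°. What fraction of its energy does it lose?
0.2477 (or 24.77%)

Calculate initial and final photon energies:

Initial: E₀ = 128.5 keV → λ₀ = 9.6486 pm
Compton shift: Δλ = 3.1761 pm
Final wavelength: λ' = 12.8247 pm
Final energy: E' = 96.6764 keV

Fractional energy loss:
(E₀ - E')/E₀ = (128.5000 - 96.6764)/128.5000
= 31.8236/128.5000
= 0.2477
= 24.77%

(Intermediate values are shown rounded; full precision is carried through to the final answer.)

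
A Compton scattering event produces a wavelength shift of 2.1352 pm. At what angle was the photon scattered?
83.11°

From the Compton formula Δλ = λ_C(1 - cos θ), we can solve for θ:

cos θ = 1 - Δλ/λ_C

Given:
- Δλ = 2.1352 pm
- λ_C = h/(m_e·c) ≈ 2.42631024 pm

cos θ = 1 - 2.1352/2.42631024
cos θ = 1 - 0.880019
cos θ = 0.119981

θ = arccos(0.119981)
θ = 83.11°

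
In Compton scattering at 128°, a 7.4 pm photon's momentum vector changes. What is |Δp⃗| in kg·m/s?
1.3378e-22 kg·m/s

Photon momentum magnitude is p = h/λ.

Initial momentum:
p₀ = h/λ = 6.6261e-34/7.4000e-12 = 8.9541e-23 kg·m/s

After scattering:
λ' = λ + Δλ = 7.4 + 3.9201 = 11.3201 pm
p' = h/λ' = 6.6261e-34/1.1320e-11 = 5.8534e-23 kg·m/s

Momentum is a vector; the scattered photon's direction makes angle θ = 128° with the incident direction. The magnitude of the vector change Δp⃗ = p⃗₀ − p⃗' is found from the law of cosines:
|Δp⃗|² = p₀² + p'² − 2p₀p'cos θ
|Δp⃗|² = (8.9541e-23)² + (5.8534e-23)² − 2·8.9541e-23·5.8534e-23·cos(128°)
|Δp⃗| = 1.3378e-22 kg·m/s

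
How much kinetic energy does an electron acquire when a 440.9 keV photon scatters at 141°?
266.8621 keV

By energy conservation: K_e = E_initial - E_final

First find the scattered photon energy:
Initial wavelength: λ = hc/E = 2.8121 pm
Compton shift: Δλ = λ_C(1 - cos(141°)) = 4.3119 pm
Final wavelength: λ' = 2.8121 + 4.3119 = 7.1240 pm
Final photon energy: E' = hc/λ' = 174.0379 keV

Electron kinetic energy:
K_e = E - E' = 440.9000 - 174.0379 = 266.8621 keV

(Intermediate values are shown rounded; full precision is carried through to the final answer.)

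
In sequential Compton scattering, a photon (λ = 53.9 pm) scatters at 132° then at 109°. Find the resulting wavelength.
61.1661 pm

Apply Compton shift twice:

First scattering at θ₁ = 132°:
Δλ₁ = λ_C(1 - cos(132°))
Δλ₁ = 2.4263 × 1.6691
Δλ₁ = 4.0498 pm

After first scattering:
λ₁ = 53.9 + 4.0498 = 57.9498 pm

Second scattering at θ₂ = 109°:
Δλ₂ = λ_C(1 - cos(109°))
Δλ₂ = 2.4263 × 1.3256
Δλ₂ = 3.2162 pm

Final wavelength:
λ₂ = 57.9498 + 3.2162 = 61.1661 pm

Total shift: Δλ_total = 4.0498 + 3.2162 = 7.2661 pm

(Intermediate values are shown rounded; full precision is carried through to the final answer.)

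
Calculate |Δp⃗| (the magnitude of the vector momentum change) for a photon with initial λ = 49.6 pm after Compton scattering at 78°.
1.6505e-23 kg·m/s

Photon momentum magnitude is p = h/λ.

Initial momentum:
p₀ = h/λ = 6.6261e-34/4.9600e-11 = 1.3359e-23 kg·m/s

After scattering:
λ' = λ + Δλ = 49.6 + 1.9219 = 51.5219 pm
p' = h/λ' = 6.6261e-34/5.1522e-11 = 1.2861e-23 kg·m/s

Momentum is a vector; the scattered photon's direction makes angle θ = 78° with the incident direction. The magnitude of the vector change Δp⃗ = p⃗₀ − p⃗' is found from the law of cosines:
|Δp⃗|² = p₀² + p'² − 2p₀p'cos θ
|Δp⃗|² = (1.3359e-23)² + (1.2861e-23)² − 2·1.3359e-23·1.2861e-23·cos(78°)
|Δp⃗| = 1.6505e-23 kg·m/s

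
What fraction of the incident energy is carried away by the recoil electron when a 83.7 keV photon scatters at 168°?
0.2447 (or 24.47%)

Calculate initial and final photon energies:

Initial: E₀ = 83.7 keV → λ₀ = 14.8129 pm
Compton shift: Δλ = 4.7996 pm
Final wavelength: λ' = 19.6125 pm
Final energy: E' = 63.2168 keV

Fractional energy loss:
(E₀ - E')/E₀ = (83.7000 - 63.2168)/83.7000
= 20.4832/83.7000
= 0.2447
= 24.47%

(Intermediate values are shown rounded; full precision is carried through to the final answer.)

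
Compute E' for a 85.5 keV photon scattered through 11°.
85.2380 keV

First convert energy to wavelength:
λ = hc/E, with hc ≈ 1239.842 keV·pm (i.e. 1239.842 eV·nm)

For E = 85.5 keV = 85500 eV:
λ = 1239.842 keV·pm / 85.5 keV
λ = 14.5011 pm

Calculate the Compton shift:
Δλ = λ_C(1 - cos(11°)) = 2.4263 × 0.0184
Δλ = 0.0446 pm

Final wavelength:
λ' = 14.5011 + 0.0446 = 14.5457 pm

Final energy:
E' = hc/λ' = 1239.842 / 14.5457 = 85.2380 keV

(Intermediate values are shown rounded; full precision is carried through to the final answer.)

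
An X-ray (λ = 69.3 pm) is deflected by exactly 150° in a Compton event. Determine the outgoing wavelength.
73.8276 pm

Using the Compton formula: λ' = λ + λ_C(1 − cos θ)

For θ = 150°, cos θ = -√3/2 (exact) ≈ -0.8660, so:
1 − cos 150° = 1 − (-√3/2) ≈ 1.8660

Δλ = λ_C × 1.8660 = 2.4263 × 1.8660 = 4.5276 pm

λ' = 69.3 + 4.5276 = 73.8276 pm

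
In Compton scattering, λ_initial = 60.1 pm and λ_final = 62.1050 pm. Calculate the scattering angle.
80.00°

First find the wavelength shift:
Δλ = λ' - λ = 62.1050 - 60.1 = 2.0050 pm

Using Δλ = λ_C(1 - cos θ), with λ_C = h/(m_e·c) ≈ 2.42631024 pm:
cos θ = 1 - Δλ/λ_C
cos θ = 1 - 2.0050/2.42631024
cos θ = 0.173642

θ = arccos(0.173642)
θ = 80.00°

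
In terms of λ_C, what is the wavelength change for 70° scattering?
0.6580 λ_C

The Compton shift formula is:
Δλ = λ_C(1 - cos θ)

Dividing both sides by λ_C:
Δλ/λ_C = 1 - cos θ

For θ = 70°:
Δλ/λ_C = 1 - cos(70°)
Δλ/λ_C = 1 - 0.3420
Δλ/λ_C = 0.6580

This means the shift is 0.6580 × λ_C = 1.5965 pm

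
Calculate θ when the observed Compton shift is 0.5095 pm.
37.81°

From the Compton formula Δλ = λ_C(1 - cos θ), we can solve for θ:

cos θ = 1 - Δλ/λ_C

Given:
- Δλ = 0.5095 pm
- λ_C = h/(m_e·c) ≈ 2.42631024 pm

cos θ = 1 - 0.5095/2.42631024
cos θ = 1 - 0.209990
cos θ = 0.790010

θ = arccos(0.790010)
θ = 37.81°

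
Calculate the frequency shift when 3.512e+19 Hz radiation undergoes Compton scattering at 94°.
8.189e+18 Hz (decrease)

Convert frequency to wavelength (c = 299792458 m/s):
λ₀ = c/f₀ = 299792458/3.512e+19 = 8.5362317e-12 m = 8.5362 pm

Calculate Compton shift:
Δλ = λ_C(1 - cos(94°)) = 2.5956 pm

Final wavelength:
λ' = λ₀ + Δλ = 8.5362 + 2.5956 = 11.1318 pm

Final frequency:
f' = c/λ' = 299792458/1.1131793e-11 = 2.6931193e+19 Hz

Frequency shift (decrease):
Δf = f₀ - f' = 3.512e+19 - 2.6931193e+19 = 8.189e+18 Hz

(Intermediate values are shown rounded; full precision is carried through to the final answer.)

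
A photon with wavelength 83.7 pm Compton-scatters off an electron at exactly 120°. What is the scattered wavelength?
87.3395 pm

Using the Compton formula: λ' = λ + λ_C(1 − cos θ)

For θ = 120°, cos θ = -1/2 (exact) = -0.5000, so:
1 − cos 120° = 1 − (-1/2) = 1.5000

Δλ = λ_C × 1.5000 = 2.4263 × 1.5000 = 3.6395 pm

λ' = 83.7 + 3.6395 = 87.3395 pm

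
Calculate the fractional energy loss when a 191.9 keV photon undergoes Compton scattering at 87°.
0.2625 (or 26.25%)

Calculate initial and final photon energies:

Initial: E₀ = 191.9 keV → λ₀ = 6.4609 pm
Compton shift: Δλ = 2.2993 pm
Final wavelength: λ' = 8.7602 pm
Final energy: E' = 141.5312 keV

Fractional energy loss:
(E₀ - E')/E₀ = (191.9000 - 141.5312)/191.9000
= 50.3688/191.9000
= 0.2625
= 26.25%

(Intermediate values are shown rounded; full precision is carried through to the final answer.)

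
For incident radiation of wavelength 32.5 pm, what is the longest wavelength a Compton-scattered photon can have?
37.3526 pm (at θ = 180°)

The Compton shift is Δλ = λ_C(1 − cos θ).

Since cos θ ranges from −1 to 1, the factor (1 − cos θ) ranges from 0 to 2; the maximum shift occurs at θ = 180° (backscattering):
Δλ_max = 2λ_C = 2 × 2.4263 pm = 4.8526 pm

Maximum scattered wavelength:
λ'_max = λ₀ + Δλ_max = 32.5 + 4.8526 = 37.3526 pm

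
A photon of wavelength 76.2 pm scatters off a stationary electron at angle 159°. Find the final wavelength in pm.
80.8915 pm

Using the Compton scattering formula:
λ' = λ + Δλ = λ + λ_C(1 - cos θ)

Given:
- Initial wavelength λ = 76.2 pm
- Scattering angle θ = 159°
- Compton wavelength λ_C ≈ 2.4263 pm

Calculate the shift:
Δλ = 2.4263 × (1 - cos(159°))
Δλ = 2.4263 × 1.9336
Δλ = 4.6915 pm

Final wavelength:
λ' = 76.2 + 4.6915 = 80.8915 pm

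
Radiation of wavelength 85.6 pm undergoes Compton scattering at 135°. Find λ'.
89.7420 pm

Using the Compton formula: λ' = λ + λ_C(1 − cos θ)

For θ = 135°, cos θ = -√2/2 (exact) ≈ -0.7071, so:
1 − cos 135° = 1 − (-√2/2) ≈ 1.7071

Δλ = λ_C × 1.7071 = 2.4263 × 1.7071 = 4.1420 pm

λ' = 85.6 + 4.1420 = 89.7420 pm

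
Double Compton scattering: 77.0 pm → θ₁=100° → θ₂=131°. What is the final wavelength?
83.8657 pm

Apply Compton shift twice:

First scattering at θ₁ = 100°:
Δλ₁ = λ_C(1 - cos(100°))
Δλ₁ = 2.4263 × 1.1736
Δλ₁ = 2.8476 pm

After first scattering:
λ₁ = 77.0 + 2.8476 = 79.8476 pm

Second scattering at θ₂ = 131°:
Δλ₂ = λ_C(1 - cos(131°))
Δλ₂ = 2.4263 × 1.6561
Δλ₂ = 4.0181 pm

Final wavelength:
λ₂ = 79.8476 + 4.0181 = 83.8657 pm

Total shift: Δλ_total = 2.8476 + 4.0181 = 6.8657 pm

(Intermediate values are shown rounded; full precision is carried through to the final answer.)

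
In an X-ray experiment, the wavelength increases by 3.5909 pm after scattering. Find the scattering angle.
118.68°

From the Compton formula Δλ = λ_C(1 - cos θ), we can solve for θ:

cos θ = 1 - Δλ/λ_C

Given:
- Δλ = 3.5909 pm
- λ_C = h/(m_e·c) ≈ 2.42631024 pm

cos θ = 1 - 3.5909/2.42631024
cos θ = 1 - 1.479984
cos θ = -0.479984

θ = arccos(-0.479984)
θ = 118.68°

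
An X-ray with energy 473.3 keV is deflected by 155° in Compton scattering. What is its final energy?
171.1339 keV

First convert energy to wavelength:
λ = hc/E, with hc ≈ 1239.842 keV·pm (i.e. 1239.842 eV·nm)

For E = 473.3 keV = 473300 eV:
λ = 1239.842 keV·pm / 473.3 keV
λ = 2.6196 pm

Calculate the Compton shift:
Δλ = λ_C(1 - cos(155°)) = 2.4263 × 1.9063
Δλ = 4.6253 pm

Final wavelength:
λ' = 2.6196 + 4.6253 = 7.2449 pm

Final energy:
E' = hc/λ' = 1239.842 / 7.2449 = 171.1339 keV

(Intermediate values are shown rounded; full precision is carried through to the final answer.)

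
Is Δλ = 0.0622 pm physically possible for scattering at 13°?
Yes, consistent

Calculate the expected shift for θ = 13°:

Δλ_expected = λ_C(1 - cos(13°))
Δλ_expected = 2.4263 × (1 - cos(13°))
Δλ_expected = 2.4263 × 0.0256
Δλ_expected = 0.0622 pm

Given shift: 0.0622 pm
Expected shift: 0.0622 pm
Difference: 0.0000 pm

The values match. This is consistent with Compton scattering at the stated angle.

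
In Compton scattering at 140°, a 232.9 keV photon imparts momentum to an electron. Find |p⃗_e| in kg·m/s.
1.8275e-22 kg·m/s

The electron is initially at rest, so by conservation of momentum:
p⃗_e = p⃗₀ − p⃗'  (incident photon momentum minus scattered photon momentum)

Photon momentum magnitudes (p = h/λ = E/c):
λ₀ = hc/E₀ = 5.3235 pm → p₀ = h/λ₀ = 1.2447e-22 kg·m/s
Δλ = λ_C(1 − cos 140°) = 4.2850 pm
λ' = 9.6085 pm → p' = h/λ' = 6.8961e-23 kg·m/s

The scattered photon makes angle θ = 140° with the incident direction, so by the law of cosines:
|p⃗_e|² = p₀² + p'² − 2p₀p'cos θ
|p⃗_e|² = (1.2447e-22)² + (6.8961e-23)² − 2·1.2447e-22·6.8961e-23·cos(140°)
|p⃗_e| = 1.8275e-22 kg·m/s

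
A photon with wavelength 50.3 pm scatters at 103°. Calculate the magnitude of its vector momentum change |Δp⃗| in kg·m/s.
2.0049e-23 kg·m/s

Photon momentum magnitude is p = h/λ.

Initial momentum:
p₀ = h/λ = 6.6261e-34/5.0300e-11 = 1.3173e-23 kg·m/s

After scattering:
λ' = λ + Δλ = 50.3 + 2.9721 = 53.2721 pm
p' = h/λ' = 6.6261e-34/5.3272e-11 = 1.2438e-23 kg·m/s

Momentum is a vector; the scattered photon's direction makes angle θ = 103° with the incident direction. The magnitude of the vector change Δp⃗ = p⃗₀ − p⃗' is found from the law of cosines:
|Δp⃗|² = p₀² + p'² − 2p₀p'cos θ
|Δp⃗|² = (1.3173e-23)² + (1.2438e-23)² − 2·1.3173e-23·1.2438e-23·cos(103°)
|Δp⃗| = 2.0049e-23 kg·m/s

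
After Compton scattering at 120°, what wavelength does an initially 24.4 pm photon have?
28.0395 pm

Using the Compton formula: λ' = λ + λ_C(1 − cos θ)

For θ = 120°, cos θ = -1/2 (exact) = -0.5000, so:
1 − cos 120° = 1 − (-1/2) = 1.5000

Δλ = λ_C × 1.5000 = 2.4263 × 1.5000 = 3.6395 pm

λ' = 24.4 + 3.6395 = 28.0395 pm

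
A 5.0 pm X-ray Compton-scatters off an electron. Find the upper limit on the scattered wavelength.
9.8526 pm (at θ = 180°)

The Compton shift is Δλ = λ_C(1 − cos θ).

Since cos θ ranges from −1 to 1, the factor (1 − cos θ) ranges from 0 to 2; the maximum shift occurs at θ = 180° (backscattering):
Δλ_max = 2λ_C = 2 × 2.4263 pm = 4.8526 pm

Maximum scattered wavelength:
λ'_max = λ₀ + Δλ_max = 5.0 + 4.8526 = 9.8526 pm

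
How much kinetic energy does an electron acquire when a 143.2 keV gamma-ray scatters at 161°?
50.5261 keV

By energy conservation: K_e = E_initial - E_final

First find the scattered photon energy:
Initial wavelength: λ = hc/E = 8.6581 pm
Compton shift: Δλ = λ_C(1 - cos(161°)) = 4.7204 pm
Final wavelength: λ' = 8.6581 + 4.7204 = 13.3785 pm
Final photon energy: E' = hc/λ' = 92.6739 keV

Electron kinetic energy:
K_e = E - E' = 143.2000 - 92.6739 = 50.5261 keV

(Intermediate values are shown rounded; full precision is carried through to the final answer.)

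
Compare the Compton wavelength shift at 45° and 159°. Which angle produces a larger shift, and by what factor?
159° produces the larger shift by a factor of 6.602

Calculate both shifts using Δλ = λ_C(1 - cos θ):

For θ₁ = 45°:
Δλ₁ = 2.4263 × (1 - cos(45°))
Δλ₁ = 2.4263 × 0.2929
Δλ₁ = 0.7106 pm

For θ₂ = 159°:
Δλ₂ = 2.4263 × (1 - cos(159°))
Δλ₂ = 2.4263 × 1.9336
Δλ₂ = 4.6915 pm

The 159° angle produces the larger shift.
Ratio: 4.6915/0.7106 = 6.602

(Intermediate values are shown rounded; full precision is carried through to the final answer.)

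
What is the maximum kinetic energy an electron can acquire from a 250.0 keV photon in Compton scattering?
123.6401 keV

Maximum energy transfer occurs at θ = 180° (backscattering).

Initial photon: E₀ = 250.0 keV → λ₀ = 4.9594 pm

Maximum Compton shift (at 180°):
Δλ_max = 2λ_C = 2 × 2.4263 = 4.8526 pm

Final wavelength:
λ' = 4.9594 + 4.8526 = 9.8120 pm

Minimum photon energy (maximum energy to electron):
E'_min = hc/λ' = 126.3599 keV

Maximum electron kinetic energy:
K_max = E₀ - E'_min = 250.0000 - 126.3599 = 123.6401 keV

(Intermediate values are shown rounded; full precision is carried through to the final answer.)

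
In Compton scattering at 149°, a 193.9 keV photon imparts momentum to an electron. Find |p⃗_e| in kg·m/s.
1.5885e-22 kg·m/s

The electron is initially at rest, so by conservation of momentum:
p⃗_e = p⃗₀ − p⃗'  (incident photon momentum minus scattered photon momentum)

Photon momentum magnitudes (p = h/λ = E/c):
λ₀ = hc/E₀ = 6.3942 pm → p₀ = h/λ₀ = 1.0363e-22 kg·m/s
Δλ = λ_C(1 − cos 149°) = 4.5061 pm
λ' = 10.9003 pm → p' = h/λ' = 6.0788e-23 kg·m/s

The scattered photon makes angle θ = 149° with the incident direction, so by the law of cosines:
|p⃗_e|² = p₀² + p'² − 2p₀p'cos θ
|p⃗_e|² = (1.0363e-22)² + (6.0788e-23)² − 2·1.0363e-22·6.0788e-23·cos(149°)
|p⃗_e| = 1.5885e-22 kg·m/s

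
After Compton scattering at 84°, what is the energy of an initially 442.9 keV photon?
249.3616 keV

First convert energy to wavelength:
λ = hc/E, with hc ≈ 1239.842 keV·pm (i.e. 1239.842 eV·nm)

For E = 442.9 keV = 442900 eV:
λ = 1239.842 keV·pm / 442.9 keV
λ = 2.7994 pm

Calculate the Compton shift:
Δλ = λ_C(1 - cos(84°)) = 2.4263 × 0.8955
Δλ = 2.1727 pm

Final wavelength:
λ' = 2.7994 + 2.1727 = 4.9721 pm

Final energy:
E' = hc/λ' = 1239.842 / 4.9721 = 249.3616 keV

(Intermediate values are shown rounded; full precision is carried through to the final answer.)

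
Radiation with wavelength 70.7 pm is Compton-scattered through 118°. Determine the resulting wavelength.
74.2654 pm

Using the Compton scattering formula:
λ' = λ + Δλ = λ + λ_C(1 - cos θ)

Given:
- Initial wavelength λ = 70.7 pm
- Scattering angle θ = 118°
- Compton wavelength λ_C ≈ 2.4263 pm

Calculate the shift:
Δλ = 2.4263 × (1 - cos(118°))
Δλ = 2.4263 × 1.4695
Δλ = 3.5654 pm

Final wavelength:
λ' = 70.7 + 3.5654 = 74.2654 pm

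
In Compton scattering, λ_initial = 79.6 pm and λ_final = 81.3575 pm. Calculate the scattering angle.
74.00°

First find the wavelength shift:
Δλ = λ' - λ = 81.3575 - 79.6 = 1.7575 pm

Using Δλ = λ_C(1 - cos θ), with λ_C = h/(m_e·c) ≈ 2.42631024 pm:
cos θ = 1 - Δλ/λ_C
cos θ = 1 - 1.7575/2.42631024
cos θ = 0.275649

θ = arccos(0.275649)
θ = 74.00°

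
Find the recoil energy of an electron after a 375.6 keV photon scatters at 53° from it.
85.0405 keV

By energy conservation: K_e = E_initial - E_final

First find the scattered photon energy:
Initial wavelength: λ = hc/E = 3.3010 pm
Compton shift: Δλ = λ_C(1 - cos(53°)) = 0.9661 pm
Final wavelength: λ' = 3.3010 + 0.9661 = 4.2671 pm
Final photon energy: E' = hc/λ' = 290.5595 keV

Electron kinetic energy:
K_e = E - E' = 375.6000 - 290.5595 = 85.0405 keV

(Intermediate values are shown rounded; full precision is carried through to the final answer.)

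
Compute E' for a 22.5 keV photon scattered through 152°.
20.7774 keV

First convert energy to wavelength:
λ = hc/E, with hc ≈ 1239.842 keV·pm (i.e. 1239.842 eV·nm)

For E = 22.5 keV = 22500 eV:
λ = 1239.842 keV·pm / 22.5 keV
λ = 55.1041 pm

Calculate the Compton shift:
Δλ = λ_C(1 - cos(152°)) = 2.4263 × 1.8829
Δλ = 4.5686 pm

Final wavelength:
λ' = 55.1041 + 4.5686 = 59.6727 pm

Final energy:
E' = hc/λ' = 1239.842 / 59.6727 = 20.7774 keV

(Intermediate values are shown rounded; full precision is carried through to the final answer.)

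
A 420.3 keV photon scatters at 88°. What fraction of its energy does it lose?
0.4425 (or 44.25%)

Calculate initial and final photon energies:

Initial: E₀ = 420.3 keV → λ₀ = 2.9499 pm
Compton shift: Δλ = 2.3416 pm
Final wavelength: λ' = 5.2915 pm
Final energy: E' = 234.3069 keV

Fractional energy loss:
(E₀ - E')/E₀ = (420.3000 - 234.3069)/420.3000
= 185.9931/420.3000
= 0.4425
= 44.25%

(Intermediate values are shown rounded; full precision is carried through to the final answer.)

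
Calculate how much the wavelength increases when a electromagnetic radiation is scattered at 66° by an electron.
1.4394 pm

Using the Compton scattering formula:
Δλ = λ_C(1 - cos θ)

where λ_C = h/(m_e·c) ≈ 2.4263 pm is the Compton wavelength of an electron.

For θ = 66°:
cos(66°) = 0.4067
1 - cos(66°) = 0.5933

Δλ = 2.4263 × 0.5933
Δλ = 1.4394 pm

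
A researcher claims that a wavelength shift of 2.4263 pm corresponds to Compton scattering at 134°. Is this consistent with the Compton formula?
No, inconsistent

Calculate the expected shift for θ = 134°:

Δλ_expected = λ_C(1 - cos(134°))
Δλ_expected = 2.4263 × (1 - cos(134°))
Δλ_expected = 2.4263 × 1.6947
Δλ_expected = 4.1118 pm

Given shift: 2.4263 pm
Expected shift: 4.1118 pm
Difference: 1.6855 pm

The values do not match. The given shift corresponds to θ ≈ 90.0°, not 134°.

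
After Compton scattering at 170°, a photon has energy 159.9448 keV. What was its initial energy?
422.3000 keV

Convert final energy to wavelength (hc ≈ 1239.842 keV·pm):
λ' = hc/E' = 1239.842 / 159.9448 = 7.7517 pm

Calculate the Compton shift:
Δλ = λ_C(1 - cos(170°))
Δλ = 2.4263 × (1 - cos(170°))
Δλ = 4.8158 pm

Initial wavelength:
λ = λ' - Δλ = 7.7517 - 4.8158 = 2.9359 pm

Initial energy:
E = hc/λ = 1239.842 / 2.9359 = 422.3000 keV

(Intermediate values are shown rounded; full precision is carried through to the final answer.)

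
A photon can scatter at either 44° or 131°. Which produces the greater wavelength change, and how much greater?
131° produces the larger shift by a factor of 5.901

Calculate both shifts using Δλ = λ_C(1 - cos θ):

For θ₁ = 44°:
Δλ₁ = 2.4263 × (1 - cos(44°))
Δλ₁ = 2.4263 × 0.2807
Δλ₁ = 0.6810 pm

For θ₂ = 131°:
Δλ₂ = 2.4263 × (1 - cos(131°))
Δλ₂ = 2.4263 × 1.6561
Δλ₂ = 4.0181 pm

The 131° angle produces the larger shift.
Ratio: 4.0181/0.6810 = 5.901

(Intermediate values are shown rounded; full precision is carried through to the final answer.)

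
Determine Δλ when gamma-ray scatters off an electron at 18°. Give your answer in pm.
0.1188 pm

Using the Compton scattering formula:
Δλ = λ_C(1 - cos θ)

where λ_C = h/(m_e·c) ≈ 2.4263 pm is the Compton wavelength of an electron.

For θ = 18°:
cos(18°) = 0.9511
1 - cos(18°) = 0.0489

Δλ = 2.4263 × 0.0489
Δλ = 0.1188 pm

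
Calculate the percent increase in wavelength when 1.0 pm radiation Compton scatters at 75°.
179.8335%

Calculate the Compton shift:
Δλ = λ_C(1 - cos(75°))
Δλ = 2.4263 × (1 - cos(75°))
Δλ = 2.4263 × 0.7412
Δλ = 1.7983 pm

Percentage change:
(Δλ/λ₀) × 100 = (1.7983/1.0) × 100
= 179.8335%

(Intermediate values are shown rounded; full precision is carried through to the final answer.)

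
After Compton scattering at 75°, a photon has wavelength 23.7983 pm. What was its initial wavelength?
22.0000 pm

From λ' = λ + Δλ, we have λ = λ' - Δλ

First calculate the Compton shift:
Δλ = λ_C(1 - cos θ)
Δλ = 2.4263 × (1 - cos(75°))
Δλ = 2.4263 × 0.7412
Δλ = 1.7983 pm

Initial wavelength:
λ = λ' - Δλ
λ = 23.7983 - 1.7983
λ = 22.0000 pm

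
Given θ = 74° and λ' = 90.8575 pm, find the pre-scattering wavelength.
89.1000 pm

From λ' = λ + Δλ, we have λ = λ' - Δλ

First calculate the Compton shift:
Δλ = λ_C(1 - cos θ)
Δλ = 2.4263 × (1 - cos(74°))
Δλ = 2.4263 × 0.7244
Δλ = 1.7575 pm

Initial wavelength:
λ = λ' - Δλ
λ = 90.8575 - 1.7575
λ = 89.1000 pm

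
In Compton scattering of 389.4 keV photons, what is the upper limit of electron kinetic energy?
235.1256 keV

Maximum energy transfer occurs at θ = 180° (backscattering).

Initial photon: E₀ = 389.4 keV → λ₀ = 3.1840 pm

Maximum Compton shift (at 180°):
Δλ_max = 2λ_C = 2 × 2.4263 = 4.8526 pm

Final wavelength:
λ' = 3.1840 + 4.8526 = 8.0366 pm

Minimum photon energy (maximum energy to electron):
E'_min = hc/λ' = 154.2744 keV

Maximum electron kinetic energy:
K_max = E₀ - E'_min = 389.4000 - 154.2744 = 235.1256 keV

(Intermediate values are shown rounded; full precision is carried through to the final answer.)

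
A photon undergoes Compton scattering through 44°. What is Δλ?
0.6810 pm

Using the Compton scattering formula:
Δλ = λ_C(1 - cos θ)

where λ_C = h/(m_e·c) ≈ 2.4263 pm is the Compton wavelength of an electron.

For θ = 44°:
cos(44°) = 0.7193
1 - cos(44°) = 0.2807

Δλ = 2.4263 × 0.2807
Δλ = 0.6810 pm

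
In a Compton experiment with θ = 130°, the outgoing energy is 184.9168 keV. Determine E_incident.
456.0000 keV

Convert final energy to wavelength (hc ≈ 1239.842 keV·pm):
λ' = hc/E' = 1239.842 / 184.9168 = 6.7049 pm

Calculate the Compton shift:
Δλ = λ_C(1 - cos(130°))
Δλ = 2.4263 × (1 - cos(130°))
Δλ = 3.9859 pm

Initial wavelength:
λ = λ' - Δλ = 6.7049 - 3.9859 = 2.7190 pm

Initial energy:
E = hc/λ = 1239.842 / 2.7190 = 456.0000 keV

(Intermediate values are shown rounded; full precision is carried through to the final answer.)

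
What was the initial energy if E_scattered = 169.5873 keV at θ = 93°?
260.6000 keV

Convert final energy to wavelength (hc ≈ 1239.842 keV·pm):
λ' = hc/E' = 1239.842 / 169.5873 = 7.3109 pm

Calculate the Compton shift:
Δλ = λ_C(1 - cos(93°))
Δλ = 2.4263 × (1 - cos(93°))
Δλ = 2.5533 pm

Initial wavelength:
λ = λ' - Δλ = 7.3109 - 2.5533 = 4.7576 pm

Initial energy:
E = hc/λ = 1239.842 / 4.7576 = 260.6000 keV

(Intermediate values are shown rounded; full precision is carried through to the final answer.)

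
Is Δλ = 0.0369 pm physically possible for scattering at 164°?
No, inconsistent

Calculate the expected shift for θ = 164°:

Δλ_expected = λ_C(1 - cos(164°))
Δλ_expected = 2.4263 × (1 - cos(164°))
Δλ_expected = 2.4263 × 1.9613
Δλ_expected = 4.7586 pm

Given shift: 0.0369 pm
Expected shift: 4.7586 pm
Difference: 4.7218 pm

The values do not match. The given shift corresponds to θ ≈ 10.0°, not 164°.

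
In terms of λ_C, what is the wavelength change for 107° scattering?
1.2924 λ_C

The Compton shift formula is:
Δλ = λ_C(1 - cos θ)

Dividing both sides by λ_C:
Δλ/λ_C = 1 - cos θ

For θ = 107°:
Δλ/λ_C = 1 - cos(107°)
Δλ/λ_C = 1 - -0.2924
Δλ/λ_C = 1.2924

This means the shift is 1.2924 × λ_C = 3.1357 pm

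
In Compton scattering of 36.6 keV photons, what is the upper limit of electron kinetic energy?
4.5860 keV

Maximum energy transfer occurs at θ = 180° (backscattering).

Initial photon: E₀ = 36.6 keV → λ₀ = 33.8755 pm

Maximum Compton shift (at 180°):
Δλ_max = 2λ_C = 2 × 2.4263 = 4.8526 pm

Final wavelength:
λ' = 33.8755 + 4.8526 = 38.7281 pm

Minimum photon energy (maximum energy to electron):
E'_min = hc/λ' = 32.0140 keV

Maximum electron kinetic energy:
K_max = E₀ - E'_min = 36.6000 - 32.0140 = 4.5860 keV

(Intermediate values are shown rounded; full precision is carried through to the final answer.)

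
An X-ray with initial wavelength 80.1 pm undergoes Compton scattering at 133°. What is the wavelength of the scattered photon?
84.1810 pm

Using the Compton scattering formula:
λ' = λ + Δλ = λ + λ_C(1 - cos θ)

Given:
- Initial wavelength λ = 80.1 pm
- Scattering angle θ = 133°
- Compton wavelength λ_C ≈ 2.4263 pm

Calculate the shift:
Δλ = 2.4263 × (1 - cos(133°))
Δλ = 2.4263 × 1.6820
Δλ = 4.0810 pm

Final wavelength:
λ' = 80.1 + 4.0810 = 84.1810 pm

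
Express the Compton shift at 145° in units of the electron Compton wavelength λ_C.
1.8192 λ_C

The Compton shift formula is:
Δλ = λ_C(1 - cos θ)

Dividing both sides by λ_C:
Δλ/λ_C = 1 - cos θ

For θ = 145°:
Δλ/λ_C = 1 - cos(145°)
Δλ/λ_C = 1 - -0.8192
Δλ/λ_C = 1.8192

This means the shift is 1.8192 × λ_C = 4.4138 pm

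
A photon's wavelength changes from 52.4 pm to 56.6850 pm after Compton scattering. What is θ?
140.00°

First find the wavelength shift:
Δλ = λ' - λ = 56.6850 - 52.4 = 4.2850 pm

Using Δλ = λ_C(1 - cos θ), with λ_C = h/(m_e·c) ≈ 2.42631024 pm:
cos θ = 1 - Δλ/λ_C
cos θ = 1 - 4.2850/2.42631024
cos θ = -0.766056

θ = arccos(-0.766056)
θ = 140.00°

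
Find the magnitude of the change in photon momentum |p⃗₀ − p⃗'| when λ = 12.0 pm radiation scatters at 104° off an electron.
7.8587e-23 kg·m/s

Photon momentum magnitude is p = h/λ.

Initial momentum:
p₀ = h/λ = 6.6261e-34/1.2000e-11 = 5.5217e-23 kg·m/s

After scattering:
λ' = λ + Δλ = 12.0 + 3.0133 = 15.0133 pm
p' = h/λ' = 6.6261e-34/1.5013e-11 = 4.4135e-23 kg·m/s

Momentum is a vector; the scattered photon's direction makes angle θ = 104° with the incident direction. The magnitude of the vector change Δp⃗ = p⃗₀ − p⃗' is found from the law of cosines:
|Δp⃗|² = p₀² + p'² − 2p₀p'cos θ
|Δp⃗|² = (5.5217e-23)² + (4.4135e-23)² − 2·5.5217e-23·4.4135e-23·cos(104°)
|Δp⃗| = 7.8587e-23 kg·m/s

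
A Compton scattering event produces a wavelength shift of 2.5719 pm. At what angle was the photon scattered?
93.44°

From the Compton formula Δλ = λ_C(1 - cos θ), we can solve for θ:

cos θ = 1 - Δλ/λ_C

Given:
- Δλ = 2.5719 pm
- λ_C = h/(m_e·c) ≈ 2.42631024 pm

cos θ = 1 - 2.5719/2.42631024
cos θ = 1 - 1.060005
cos θ = -0.060005

θ = arccos(-0.060005)
θ = 93.44°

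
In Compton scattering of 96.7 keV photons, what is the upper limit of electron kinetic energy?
26.5500 keV

Maximum energy transfer occurs at θ = 180° (backscattering).

Initial photon: E₀ = 96.7 keV → λ₀ = 12.8215 pm

Maximum Compton shift (at 180°):
Δλ_max = 2λ_C = 2 × 2.4263 = 4.8526 pm

Final wavelength:
λ' = 12.8215 + 4.8526 = 17.6742 pm

Minimum photon energy (maximum energy to electron):
E'_min = hc/λ' = 70.1500 keV

Maximum electron kinetic energy:
K_max = E₀ - E'_min = 96.7000 - 70.1500 = 26.5500 keV

(Intermediate values are shown rounded; full precision is carried through to the final answer.)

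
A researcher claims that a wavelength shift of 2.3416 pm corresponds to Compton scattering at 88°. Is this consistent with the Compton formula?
Yes, consistent

Calculate the expected shift for θ = 88°:

Δλ_expected = λ_C(1 - cos(88°))
Δλ_expected = 2.4263 × (1 - cos(88°))
Δλ_expected = 2.4263 × 0.9651
Δλ_expected = 2.3416 pm

Given shift: 2.3416 pm
Expected shift: 2.3416 pm
Difference: 0.0000 pm

The values match. This is consistent with Compton scattering at the stated angle.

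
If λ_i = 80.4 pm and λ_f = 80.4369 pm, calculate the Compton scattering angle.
10.01°

First find the wavelength shift:
Δλ = λ' - λ = 80.4369 - 80.4 = 0.0369 pm

Using Δλ = λ_C(1 - cos θ), with λ_C = h/(m_e·c) ≈ 2.42631024 pm:
cos θ = 1 - Δλ/λ_C
cos θ = 1 - 0.0369/2.42631024
cos θ = 0.984792

θ = arccos(0.984792)
θ = 10.01°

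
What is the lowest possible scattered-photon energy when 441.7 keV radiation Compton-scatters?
161.8678 keV (at θ = 180°)

The scattered photon has minimum energy when its wavelength is maximum, i.e., when the Compton shift Δλ = λ_C(1 − cos θ) is maximum. This occurs at θ = 180° (backscattering), giving Δλ_max = 2λ_C = 4.8526 pm.

Initial wavelength: λ₀ = hc/E₀ = 2.8070 pm
Maximum final wavelength: λ'_max = λ₀ + 2λ_C = 2.8070 + 4.8526 = 7.6596 pm
Minimum final energy: E'_min = hc/λ'_max = 161.8678 keV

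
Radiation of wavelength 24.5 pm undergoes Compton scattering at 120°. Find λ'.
28.1395 pm

Using the Compton formula: λ' = λ + λ_C(1 − cos θ)

For θ = 120°, cos θ = -1/2 (exact) = -0.5000, so:
1 − cos 120° = 1 − (-1/2) = 1.5000

Δλ = λ_C × 1.5000 = 2.4263 × 1.5000 = 3.6395 pm

λ' = 24.5 + 3.6395 = 28.1395 pm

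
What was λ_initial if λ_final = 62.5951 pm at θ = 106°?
59.5000 pm

From λ' = λ + Δλ, we have λ = λ' - Δλ

First calculate the Compton shift:
Δλ = λ_C(1 - cos θ)
Δλ = 2.4263 × (1 - cos(106°))
Δλ = 2.4263 × 1.2756
Δλ = 3.0951 pm

Initial wavelength:
λ = λ' - Δλ
λ = 62.5951 - 3.0951
λ = 59.5000 pm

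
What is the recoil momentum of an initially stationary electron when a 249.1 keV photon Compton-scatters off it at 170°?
2.0010e-22 kg·m/s

The electron is initially at rest, so by conservation of momentum:
p⃗_e = p⃗₀ − p⃗'  (incident photon momentum minus scattered photon momentum)

Photon momentum magnitudes (p = h/λ = E/c):
λ₀ = hc/E₀ = 4.9773 pm → p₀ = h/λ₀ = 1.3313e-22 kg·m/s
Δλ = λ_C(1 − cos 170°) = 4.8158 pm
λ' = 9.7930 pm → p' = h/λ' = 6.7661e-23 kg·m/s

The scattered photon makes angle θ = 170° with the incident direction, so by the law of cosines:
|p⃗_e|² = p₀² + p'² − 2p₀p'cos θ
|p⃗_e|² = (1.3313e-22)² + (6.7661e-23)² − 2·1.3313e-22·6.7661e-23·cos(170°)
|p⃗_e| = 2.0010e-22 kg·m/s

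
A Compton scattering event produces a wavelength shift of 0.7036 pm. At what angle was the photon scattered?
44.76°

From the Compton formula Δλ = λ_C(1 - cos θ), we can solve for θ:

cos θ = 1 - Δλ/λ_C

Given:
- Δλ = 0.7036 pm
- λ_C = h/(m_e·c) ≈ 2.42631024 pm

cos θ = 1 - 0.7036/2.42631024
cos θ = 1 - 0.289988
cos θ = 0.710012

θ = arccos(0.710012)
θ = 44.76°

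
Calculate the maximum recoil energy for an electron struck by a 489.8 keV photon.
321.8895 keV

Maximum energy transfer occurs at θ = 180° (backscattering).

Initial photon: E₀ = 489.8 keV → λ₀ = 2.5313 pm

Maximum Compton shift (at 180°):
Δλ_max = 2λ_C = 2 × 2.4263 = 4.8526 pm

Final wavelength:
λ' = 2.5313 + 4.8526 = 7.3839 pm

Minimum photon energy (maximum energy to electron):
E'_min = hc/λ' = 167.9105 keV

Maximum electron kinetic energy:
K_max = E₀ - E'_min = 489.8000 - 167.9105 = 321.8895 keV

(Intermediate values are shown rounded; full precision is carried through to the final answer.)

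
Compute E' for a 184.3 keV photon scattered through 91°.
134.8247 keV

First convert energy to wavelength:
λ = hc/E, with hc ≈ 1239.842 keV·pm (i.e. 1239.842 eV·nm)

For E = 184.3 keV = 184300 eV:
λ = 1239.842 keV·pm / 184.3 keV
λ = 6.7273 pm

Calculate the Compton shift:
Δλ = λ_C(1 - cos(91°)) = 2.4263 × 1.0175
Δλ = 2.4687 pm

Final wavelength:
λ' = 6.7273 + 2.4687 = 9.1960 pm

Final energy:
E' = hc/λ' = 1239.842 / 9.1960 = 134.8247 keV

(Intermediate values are shown rounded; full precision is carried through to the final answer.)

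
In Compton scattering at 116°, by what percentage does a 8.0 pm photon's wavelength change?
43.6242%

Calculate the Compton shift:
Δλ = λ_C(1 - cos(116°))
Δλ = 2.4263 × (1 - cos(116°))
Δλ = 2.4263 × 1.4384
Δλ = 3.4899 pm

Percentage change:
(Δλ/λ₀) × 100 = (3.4899/8.0) × 100
= 43.6242%

(Intermediate values are shown rounded; full precision is carried through to the final answer.)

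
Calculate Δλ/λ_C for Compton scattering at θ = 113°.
1.3907 λ_C

The Compton shift formula is:
Δλ = λ_C(1 - cos θ)

Dividing both sides by λ_C:
Δλ/λ_C = 1 - cos θ

For θ = 113°:
Δλ/λ_C = 1 - cos(113°)
Δλ/λ_C = 1 - -0.3907
Δλ/λ_C = 1.3907

This means the shift is 1.3907 × λ_C = 3.3743 pm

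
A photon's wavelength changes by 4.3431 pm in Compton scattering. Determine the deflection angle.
142.19°

From the Compton formula Δλ = λ_C(1 - cos θ), we can solve for θ:

cos θ = 1 - Δλ/λ_C

Given:
- Δλ = 4.3431 pm
- λ_C = h/(m_e·c) ≈ 2.42631024 pm

cos θ = 1 - 4.3431/2.42631024
cos θ = 1 - 1.790002
cos θ = -0.790002

θ = arccos(-0.790002)
θ = 142.19°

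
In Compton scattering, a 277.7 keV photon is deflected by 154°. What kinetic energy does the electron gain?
141.0293 keV

By energy conservation: K_e = E_initial - E_final

First find the scattered photon energy:
Initial wavelength: λ = hc/E = 4.4647 pm
Compton shift: Δλ = λ_C(1 - cos(154°)) = 4.6071 pm
Final wavelength: λ' = 4.4647 + 4.6071 = 9.0717 pm
Final photon energy: E' = hc/λ' = 136.6707 keV

Electron kinetic energy:
K_e = E - E' = 277.7000 - 136.6707 = 141.0293 keV

(Intermediate values are shown rounded; full precision is carried through to the final answer.)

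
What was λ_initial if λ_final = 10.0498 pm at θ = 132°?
6.0000 pm

From λ' = λ + Δλ, we have λ = λ' - Δλ

First calculate the Compton shift:
Δλ = λ_C(1 - cos θ)
Δλ = 2.4263 × (1 - cos(132°))
Δλ = 2.4263 × 1.6691
Δλ = 4.0498 pm

Initial wavelength:
λ = λ' - Δλ
λ = 10.0498 - 4.0498
λ = 6.0000 pm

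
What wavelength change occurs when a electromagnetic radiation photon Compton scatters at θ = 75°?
1.7983 pm

Using the Compton scattering formula:
Δλ = λ_C(1 - cos θ)

where λ_C = h/(m_e·c) ≈ 2.4263 pm is the Compton wavelength of an electron.

For θ = 75°:
cos(75°) = 0.2588
1 - cos(75°) = 0.7412

Δλ = 2.4263 × 0.7412
Δλ = 1.7983 pm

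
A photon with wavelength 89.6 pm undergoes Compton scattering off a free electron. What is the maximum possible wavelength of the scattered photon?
94.4526 pm (at θ = 180°)

The Compton shift is Δλ = λ_C(1 − cos θ).

Since cos θ ranges from −1 to 1, the factor (1 − cos θ) ranges from 0 to 2; the maximum shift occurs at θ = 180° (backscattering):
Δλ_max = 2λ_C = 2 × 2.4263 pm = 4.8526 pm

Maximum scattered wavelength:
λ'_max = λ₀ + Δλ_max = 89.6 + 4.8526 = 94.4526 pm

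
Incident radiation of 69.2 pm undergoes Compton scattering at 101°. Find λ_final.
72.0893 pm

Using the Compton scattering formula:
λ' = λ + Δλ = λ + λ_C(1 - cos θ)

Given:
- Initial wavelength λ = 69.2 pm
- Scattering angle θ = 101°
- Compton wavelength λ_C ≈ 2.4263 pm

Calculate the shift:
Δλ = 2.4263 × (1 - cos(101°))
Δλ = 2.4263 × 1.1908
Δλ = 2.8893 pm

Final wavelength:
λ' = 69.2 + 2.8893 = 72.0893 pm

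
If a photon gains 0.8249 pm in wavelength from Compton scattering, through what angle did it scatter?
48.70°

From the Compton formula Δλ = λ_C(1 - cos θ), we can solve for θ:

cos θ = 1 - Δλ/λ_C

Given:
- Δλ = 0.8249 pm
- λ_C = h/(m_e·c) ≈ 2.42631024 pm

cos θ = 1 - 0.8249/2.42631024
cos θ = 1 - 0.339981
cos θ = 0.660019

θ = arccos(0.660019)
θ = 48.70°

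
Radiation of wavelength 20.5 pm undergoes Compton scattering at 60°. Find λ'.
21.7132 pm

Using the Compton formula: λ' = λ + λ_C(1 − cos θ)

For θ = 60°, cos θ = 1/2 (exact) = 0.5000, so:
1 − cos 60° = 1 − (1/2) = 0.5000

Δλ = λ_C × 0.5000 = 2.4263 × 0.5000 = 1.2132 pm

λ' = 20.5 + 1.2132 = 21.7132 pm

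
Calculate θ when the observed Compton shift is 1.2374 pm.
60.66°

From the Compton formula Δλ = λ_C(1 - cos θ), we can solve for θ:

cos θ = 1 - Δλ/λ_C

Given:
- Δλ = 1.2374 pm
- λ_C = h/(m_e·c) ≈ 2.42631024 pm

cos θ = 1 - 1.2374/2.42631024
cos θ = 1 - 0.509992
cos θ = 0.490008

θ = arccos(0.490008)
θ = 60.66°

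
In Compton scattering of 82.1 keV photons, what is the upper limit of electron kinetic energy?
19.9657 keV

Maximum energy transfer occurs at θ = 180° (backscattering).

Initial photon: E₀ = 82.1 keV → λ₀ = 15.1016 pm

Maximum Compton shift (at 180°):
Δλ_max = 2λ_C = 2 × 2.4263 = 4.8526 pm

Final wavelength:
λ' = 15.1016 + 4.8526 = 19.9542 pm

Minimum photon energy (maximum energy to electron):
E'_min = hc/λ' = 62.1343 keV

Maximum electron kinetic energy:
K_max = E₀ - E'_min = 82.1000 - 62.1343 = 19.9657 keV

(Intermediate values are shown rounded; full precision is carried through to the final answer.)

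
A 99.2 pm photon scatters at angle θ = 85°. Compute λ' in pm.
101.4148 pm

Using the Compton scattering formula:
λ' = λ + Δλ = λ + λ_C(1 - cos θ)

Given:
- Initial wavelength λ = 99.2 pm
- Scattering angle θ = 85°
- Compton wavelength λ_C ≈ 2.4263 pm

Calculate the shift:
Δλ = 2.4263 × (1 - cos(85°))
Δλ = 2.4263 × 0.9128
Δλ = 2.2148 pm

Final wavelength:
λ' = 99.2 + 2.2148 = 101.4148 pm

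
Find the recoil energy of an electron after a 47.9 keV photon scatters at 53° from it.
1.7235 keV

By energy conservation: K_e = E_initial - E_final

First find the scattered photon energy:
Initial wavelength: λ = hc/E = 25.8840 pm
Compton shift: Δλ = λ_C(1 - cos(53°)) = 0.9661 pm
Final wavelength: λ' = 25.8840 + 0.9661 = 26.8501 pm
Final photon energy: E' = hc/λ' = 46.1765 keV

Electron kinetic energy:
K_e = E - E' = 47.9000 - 46.1765 = 1.7235 keV

(Intermediate values are shown rounded; full precision is carried through to the final answer.)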